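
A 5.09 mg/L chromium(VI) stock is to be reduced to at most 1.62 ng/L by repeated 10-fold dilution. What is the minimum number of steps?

Need 10ⁿ ≥ 3.14 × 10⁶, so n ≥ log(3.14 × 10⁶)/log(10) = 6.50.
Minimum whole steps: n = 7.

7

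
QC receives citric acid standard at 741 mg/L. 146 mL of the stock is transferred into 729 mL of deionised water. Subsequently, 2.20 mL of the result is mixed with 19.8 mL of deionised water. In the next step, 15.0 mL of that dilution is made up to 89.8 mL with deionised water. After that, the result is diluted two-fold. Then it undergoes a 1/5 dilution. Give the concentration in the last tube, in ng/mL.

207 ng/mL

Overall dilution factor = 5.993 × 10 × 5.987 × 2 × 5 = 3588.
741 mg/L / 3588 = 0.207 mg/L = 207 ng/mL.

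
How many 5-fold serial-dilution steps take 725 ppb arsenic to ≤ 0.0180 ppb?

Need 5ⁿ ≥ 4.03 × 10⁴, so n ≥ log(4.03 × 10⁴)/log(5) = 6.59.
Minimum whole steps: n = 7.

7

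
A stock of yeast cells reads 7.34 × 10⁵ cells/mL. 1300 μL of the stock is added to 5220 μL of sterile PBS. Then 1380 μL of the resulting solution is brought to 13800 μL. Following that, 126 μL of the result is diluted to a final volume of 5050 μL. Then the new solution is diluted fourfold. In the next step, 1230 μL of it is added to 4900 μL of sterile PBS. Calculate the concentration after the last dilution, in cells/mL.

18.3 cells/mL

Overall dilution factor = 5.015 × 10 × 40.08 × 4 × 4.984 = 4.01 × 10⁴.
7.34 × 10⁵ cells/mL / 4.01 × 10⁴ = 18.3 cells/mL.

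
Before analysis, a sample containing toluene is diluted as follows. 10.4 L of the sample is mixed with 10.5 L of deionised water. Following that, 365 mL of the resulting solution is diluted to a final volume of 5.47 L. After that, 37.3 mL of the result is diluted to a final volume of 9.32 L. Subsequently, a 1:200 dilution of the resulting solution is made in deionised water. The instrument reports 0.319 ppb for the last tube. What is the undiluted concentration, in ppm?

Overall dilution factor = 2.010 × 14.99 × 249.9 × 200 = 1.51 × 10⁶.
Original = 0.319 ppb × 1.51 × 10⁶ = 4.80 × 10⁵ ppb = 480 ppm.

480 ppm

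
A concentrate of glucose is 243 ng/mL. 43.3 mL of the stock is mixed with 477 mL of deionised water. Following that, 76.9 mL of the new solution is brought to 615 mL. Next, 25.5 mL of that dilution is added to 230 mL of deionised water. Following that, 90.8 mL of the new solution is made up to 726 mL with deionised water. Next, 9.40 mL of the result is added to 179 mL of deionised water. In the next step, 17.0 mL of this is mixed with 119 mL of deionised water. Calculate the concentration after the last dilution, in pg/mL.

Overall dilution factor = 12.02 × 7.997 × 10.02 × 7.996 × 20.04 × 8 = 1.23 × 10⁶.
243 ng/mL / 1.23 × 10⁶ = 1.97 × 10⁻⁴ ng/mL = 0.197 pg/mL.

0.197 pg/mL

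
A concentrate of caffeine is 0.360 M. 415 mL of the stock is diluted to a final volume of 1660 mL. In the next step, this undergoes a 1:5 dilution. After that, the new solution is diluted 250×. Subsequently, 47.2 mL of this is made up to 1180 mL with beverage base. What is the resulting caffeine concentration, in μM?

Overall dilution factor = 4 × 5 × 250 × 25 = 1.25 × 10⁵.
0.360 M / 1.25 × 10⁵ = 2.88 × 10⁻⁶ M = 2.88 μM.

2.88 μM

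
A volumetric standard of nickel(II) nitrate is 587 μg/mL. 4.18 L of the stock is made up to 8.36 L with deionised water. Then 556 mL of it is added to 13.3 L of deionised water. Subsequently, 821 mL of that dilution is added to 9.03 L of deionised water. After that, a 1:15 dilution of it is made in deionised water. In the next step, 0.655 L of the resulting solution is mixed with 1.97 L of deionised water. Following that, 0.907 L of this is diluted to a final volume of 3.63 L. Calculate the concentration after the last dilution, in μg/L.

4.08 μg/L

Overall dilution factor = 2 × 24.92 × 12.00 × 15 × 4.008 × 4.002 = 1.44 × 10⁵.
587 μg/mL / 1.44 × 10⁵ = 4.08 × 10⁻³ μg/mL = 4.08 μg/L.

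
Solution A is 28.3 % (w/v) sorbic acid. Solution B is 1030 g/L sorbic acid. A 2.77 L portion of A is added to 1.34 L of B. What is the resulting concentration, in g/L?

C_B = 1030 g/L = 103 % (w/v).
C_mix = (C_A·V_A + C_B·V_B)/(V_A + V_B) = (28.3×2.77 + 103×1.34) / 4.110 = 52.7 % (w/v) = 527 g/L.

527 g/L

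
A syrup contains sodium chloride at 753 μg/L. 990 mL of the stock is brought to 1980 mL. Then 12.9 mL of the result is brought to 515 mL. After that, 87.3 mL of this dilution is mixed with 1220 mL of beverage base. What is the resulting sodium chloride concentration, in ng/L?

Overall dilution factor = 2 × 39.92 × 14.97 = 1196.
753 μg/L / 1196 = 0.630 μg/L = 630 ng/L.

630 ng/L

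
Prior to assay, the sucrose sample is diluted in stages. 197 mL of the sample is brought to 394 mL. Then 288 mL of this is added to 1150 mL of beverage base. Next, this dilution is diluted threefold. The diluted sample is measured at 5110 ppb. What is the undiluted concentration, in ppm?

153 ppm

Overall dilution factor = 2 × 4.993 × 3 = 30.0.
Original = 5110 ppb × 30.0 = 1.53 × 10⁵ ppb = 153 ppm.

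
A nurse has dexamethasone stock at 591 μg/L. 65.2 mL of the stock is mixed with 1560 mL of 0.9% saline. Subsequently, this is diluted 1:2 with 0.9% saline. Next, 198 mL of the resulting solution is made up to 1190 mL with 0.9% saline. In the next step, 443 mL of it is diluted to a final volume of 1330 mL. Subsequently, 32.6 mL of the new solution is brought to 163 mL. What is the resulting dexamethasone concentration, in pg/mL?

131 pg/mL

Overall dilution factor = 24.93 × 2 × 6.010 × 3.002 × 5 = 4498.
591 μg/L / 4498 = 0.131 μg/L = 131 pg/mL.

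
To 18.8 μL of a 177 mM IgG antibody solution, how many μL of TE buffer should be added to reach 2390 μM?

1370 μL

2390 μM = 2.39 mM.
V₂ = C₁V₁/C₂ = 177 × 18.8 / 2.39 = 1392 μL.
Diluent to add = V₂ − V₁ = 1392 − 18.8 = 1370 μL.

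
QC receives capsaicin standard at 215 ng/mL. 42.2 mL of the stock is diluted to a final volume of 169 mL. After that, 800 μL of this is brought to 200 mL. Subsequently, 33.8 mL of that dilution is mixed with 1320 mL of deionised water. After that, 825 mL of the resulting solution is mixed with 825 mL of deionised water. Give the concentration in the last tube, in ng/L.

2.68 ng/L

Overall dilution factor = 4.005 × 250 × 40.05 × 2 = 8.02 × 10⁴.
215 ng/mL / 8.02 × 10⁴ = 2.68 × 10⁻³ ng/mL = 2.68 ng/L.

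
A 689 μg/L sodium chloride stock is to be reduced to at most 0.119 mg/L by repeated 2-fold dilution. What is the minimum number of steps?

3

Need 2ⁿ ≥ 5.79, so n ≥ log(5.79)/log(2) = 2.53.
Minimum whole steps: n = 3.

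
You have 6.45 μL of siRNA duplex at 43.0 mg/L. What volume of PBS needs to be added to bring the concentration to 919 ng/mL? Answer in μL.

295 μL

919 ng/mL = 0.919 mg/L.
V₂ = C₁V₁/C₂ = 43.0 × 6.45 / 0.919 = 302 μL.
Diluent to add = V₂ − V₁ = 302 − 6.45 = 295 μL.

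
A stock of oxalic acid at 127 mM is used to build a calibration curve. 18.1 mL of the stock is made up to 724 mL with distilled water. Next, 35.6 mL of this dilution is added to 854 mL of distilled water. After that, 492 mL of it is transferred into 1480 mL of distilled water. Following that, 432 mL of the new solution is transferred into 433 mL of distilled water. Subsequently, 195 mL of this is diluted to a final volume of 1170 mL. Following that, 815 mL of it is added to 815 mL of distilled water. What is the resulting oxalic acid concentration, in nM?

1320 nM

Overall dilution factor = 40 × 24.99 × 4.008 × 2.002 × 6 × 2 = 9.63 × 10⁴.
127 mM / 9.63 × 10⁴ = 1.32 × 10⁻³ mM = 1320 nM.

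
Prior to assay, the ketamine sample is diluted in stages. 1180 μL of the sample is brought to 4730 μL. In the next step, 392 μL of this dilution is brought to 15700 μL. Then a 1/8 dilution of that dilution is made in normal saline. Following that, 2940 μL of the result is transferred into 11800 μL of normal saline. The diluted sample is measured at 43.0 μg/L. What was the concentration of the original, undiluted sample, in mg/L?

Overall dilution factor = 4.008 × 40.05 × 8 × 5.014 = 6439.
Original = 43.0 μg/L × 6439 = 2.77 × 10⁵ μg/L = 277 mg/L.

277 mg/L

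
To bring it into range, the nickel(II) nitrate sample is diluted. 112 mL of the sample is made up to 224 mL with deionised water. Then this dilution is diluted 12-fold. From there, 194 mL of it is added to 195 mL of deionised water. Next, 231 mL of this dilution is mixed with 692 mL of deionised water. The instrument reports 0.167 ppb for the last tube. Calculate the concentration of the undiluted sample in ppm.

Overall dilution factor = 2 × 12 × 2.005 × 3.996 = 192.
Original = 0.167 ppb × 192 = 32.1 ppb = 0.0321 ppm.

0.0321 ppm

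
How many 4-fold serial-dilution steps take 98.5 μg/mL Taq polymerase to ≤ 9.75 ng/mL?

7

Need 4ⁿ ≥ 1.01 × 10⁴, so n ≥ log(1.01 × 10⁴)/log(4) = 6.65.
Minimum whole steps: n = 7.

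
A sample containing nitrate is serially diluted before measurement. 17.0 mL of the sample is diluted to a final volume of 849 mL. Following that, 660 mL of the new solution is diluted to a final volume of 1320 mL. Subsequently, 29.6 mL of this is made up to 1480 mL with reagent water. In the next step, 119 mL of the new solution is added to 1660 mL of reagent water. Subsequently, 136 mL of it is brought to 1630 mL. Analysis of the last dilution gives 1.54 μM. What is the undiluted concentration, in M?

Overall dilution factor = 49.94 × 2 × 50 × 14.95 × 11.99 = 8.95 × 10⁵.
Original = 1.54 μM × 8.95 × 10⁵ = 1.38 × 10⁶ μM = 1.38 M.

1.38 M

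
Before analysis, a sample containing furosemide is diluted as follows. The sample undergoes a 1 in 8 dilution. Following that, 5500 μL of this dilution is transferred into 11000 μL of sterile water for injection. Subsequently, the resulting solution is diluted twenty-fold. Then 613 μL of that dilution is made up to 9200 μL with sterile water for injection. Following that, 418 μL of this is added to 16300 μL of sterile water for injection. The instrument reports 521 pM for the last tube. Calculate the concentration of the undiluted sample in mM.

Overall dilution factor = 8 × 3 × 20 × 15.01 × 40.00 = 2.88 × 10⁵.
Original = 521 pM × 2.88 × 10⁵ = 1.50 × 10⁸ pM = 0.150 mM.

0.150 mM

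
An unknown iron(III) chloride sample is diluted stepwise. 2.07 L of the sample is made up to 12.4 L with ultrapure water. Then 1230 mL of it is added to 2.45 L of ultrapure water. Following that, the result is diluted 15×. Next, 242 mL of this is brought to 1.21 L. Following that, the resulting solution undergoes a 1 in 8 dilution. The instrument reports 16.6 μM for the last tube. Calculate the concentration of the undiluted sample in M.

0.179 M

Overall dilution factor = 5.990 × 2.992 × 15 × 5 × 8 = 1.08 × 10⁴.
Original = 16.6 μM × 1.08 × 10⁴ = 1.79 × 10⁵ μM = 0.179 M.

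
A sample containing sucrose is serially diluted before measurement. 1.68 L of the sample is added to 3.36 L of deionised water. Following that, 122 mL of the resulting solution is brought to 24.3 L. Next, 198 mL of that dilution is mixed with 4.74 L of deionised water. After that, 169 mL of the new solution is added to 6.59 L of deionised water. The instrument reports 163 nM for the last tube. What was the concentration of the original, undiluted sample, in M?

0.0971 M

Overall dilution factor = 3 × 199.2 × 24.94 × 39.99 = 5.96 × 10⁵.
Original = 163 nM × 5.96 × 10⁵ = 9.71 × 10⁷ nM = 0.0971 M.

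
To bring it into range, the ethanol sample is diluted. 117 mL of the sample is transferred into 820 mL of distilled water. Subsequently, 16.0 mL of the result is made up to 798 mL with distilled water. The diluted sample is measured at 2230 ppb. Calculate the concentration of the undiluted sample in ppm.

891 ppm

Overall dilution factor = 8.009 × 49.88 = 399.
Original = 2230 ppb × 399 = 8.91 × 10⁵ ppb = 891 ppm.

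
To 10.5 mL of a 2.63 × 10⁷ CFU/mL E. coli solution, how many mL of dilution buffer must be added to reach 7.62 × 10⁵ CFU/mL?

V₂ = C₁V₁/C₂ = 2.63 × 10⁷ × 10.5 / 7.62 × 10⁵ = 362 mL.
Diluent to add = V₂ − V₁ = 362 − 10.5 = 352 mL.

352 mL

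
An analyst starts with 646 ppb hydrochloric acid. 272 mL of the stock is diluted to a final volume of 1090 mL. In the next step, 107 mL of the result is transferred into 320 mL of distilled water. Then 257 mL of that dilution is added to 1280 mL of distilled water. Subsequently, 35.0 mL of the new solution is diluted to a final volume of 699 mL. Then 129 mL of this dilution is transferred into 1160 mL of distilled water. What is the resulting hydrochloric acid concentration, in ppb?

Overall dilution factor = 4.007 × 3.991 × 5.981 × 19.97 × 9.992 = 1.91 × 10⁴.
646 ppb / 1.91 × 10⁴ = 0.0338 ppb.

0.0338 ppb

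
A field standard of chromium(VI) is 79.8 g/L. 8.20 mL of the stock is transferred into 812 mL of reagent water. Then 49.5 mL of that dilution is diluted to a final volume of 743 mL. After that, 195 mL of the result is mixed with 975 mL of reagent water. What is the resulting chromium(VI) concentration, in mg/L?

8.86 mg/L

Overall dilution factor = 100.0 × 15.01 × 6 = 9008.
79.8 g/L / 9008 = 8.86 × 10⁻³ g/L = 8.86 mg/L.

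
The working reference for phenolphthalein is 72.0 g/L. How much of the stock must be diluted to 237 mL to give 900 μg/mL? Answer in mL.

900 μg/mL = 0.900 g/L.
V₁ = C₂V₂/C₁ = 0.900 × 237 / 72.0 = 2.96 mL.

2.96 mL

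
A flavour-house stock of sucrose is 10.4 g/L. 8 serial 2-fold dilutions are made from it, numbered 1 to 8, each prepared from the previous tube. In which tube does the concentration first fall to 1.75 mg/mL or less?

tube 3

Tube n has concentration 10.4 g/L / 2ⁿ.
Need 2ⁿ ≥ 10.4 g/L / 1.75 mg/mL = 5.94, so n ≥ 2.57.
First such tube: n = 3.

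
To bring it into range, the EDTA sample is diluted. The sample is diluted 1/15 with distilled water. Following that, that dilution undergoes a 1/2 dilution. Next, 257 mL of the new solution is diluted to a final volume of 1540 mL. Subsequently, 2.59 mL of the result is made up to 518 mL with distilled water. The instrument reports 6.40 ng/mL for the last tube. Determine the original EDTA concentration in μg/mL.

230 μg/mL

Overall dilution factor = 15 × 2 × 5.992 × 200 = 3.60 × 10⁴.
Original = 6.40 ng/mL × 3.60 × 10⁴ = 2.30 × 10⁵ ng/mL = 230 μg/mL.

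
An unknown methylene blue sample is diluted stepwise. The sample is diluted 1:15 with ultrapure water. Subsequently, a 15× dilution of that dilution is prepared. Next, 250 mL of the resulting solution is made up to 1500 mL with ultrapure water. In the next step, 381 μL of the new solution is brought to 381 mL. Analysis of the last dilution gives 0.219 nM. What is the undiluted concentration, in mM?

Overall dilution factor = 15 × 15 × 6 × 1000 = 1.35 × 10⁶.
Original = 0.219 nM × 1.35 × 10⁶ = 2.96 × 10⁵ nM = 0.296 mM.

0.296 mM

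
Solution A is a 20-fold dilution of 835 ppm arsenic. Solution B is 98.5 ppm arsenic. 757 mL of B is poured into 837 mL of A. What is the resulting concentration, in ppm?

68.7 ppm

C_A = 835 ppm / 20 = 41.8 ppm.
C_mix = (C_A·V_A + C_B·V_B)/(V_A + V_B) = (41.8×837 + 98.5×757) / 1594 = 68.7 ppm.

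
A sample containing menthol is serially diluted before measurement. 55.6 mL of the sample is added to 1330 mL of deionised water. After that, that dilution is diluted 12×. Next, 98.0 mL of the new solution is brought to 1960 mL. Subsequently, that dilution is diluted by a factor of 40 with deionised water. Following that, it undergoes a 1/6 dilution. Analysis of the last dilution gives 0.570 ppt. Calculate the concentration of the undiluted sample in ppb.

818 ppb

Overall dilution factor = 24.92 × 12 × 20 × 40 × 6 = 1.44 × 10⁶.
Original = 0.570 ppt × 1.44 × 10⁶ = 8.18 × 10⁵ ppt = 818 ppb.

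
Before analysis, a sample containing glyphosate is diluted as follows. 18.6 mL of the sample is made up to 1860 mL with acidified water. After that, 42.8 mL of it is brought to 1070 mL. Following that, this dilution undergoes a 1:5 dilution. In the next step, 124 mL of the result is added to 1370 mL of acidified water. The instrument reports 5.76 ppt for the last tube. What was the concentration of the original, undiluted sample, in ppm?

Overall dilution factor = 100 × 25 × 5 × 12.05 = 1.51 × 10⁵.
Original = 5.76 ppt × 1.51 × 10⁵ = 8.67 × 10⁵ ppt = 0.867 ppm.

0.867 ppm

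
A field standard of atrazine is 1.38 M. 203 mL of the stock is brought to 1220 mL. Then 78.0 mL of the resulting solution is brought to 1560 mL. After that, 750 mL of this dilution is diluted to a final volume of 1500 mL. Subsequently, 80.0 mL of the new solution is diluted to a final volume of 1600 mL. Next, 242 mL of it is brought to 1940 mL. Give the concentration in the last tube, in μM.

35.8 μM

Overall dilution factor = 6.010 × 20 × 2 × 20 × 8.017 = 3.85 × 10⁴.
1.38 M / 3.85 × 10⁴ = 3.58 × 10⁻⁵ M = 35.8 μM.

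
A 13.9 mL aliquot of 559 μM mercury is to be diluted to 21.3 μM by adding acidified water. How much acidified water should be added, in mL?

V₂ = C₁V₁/C₂ = 559 × 13.9 / 21.3 = 365 mL.
Diluent to add = V₂ − V₁ = 365 − 13.9 = 351 mL.

351 mL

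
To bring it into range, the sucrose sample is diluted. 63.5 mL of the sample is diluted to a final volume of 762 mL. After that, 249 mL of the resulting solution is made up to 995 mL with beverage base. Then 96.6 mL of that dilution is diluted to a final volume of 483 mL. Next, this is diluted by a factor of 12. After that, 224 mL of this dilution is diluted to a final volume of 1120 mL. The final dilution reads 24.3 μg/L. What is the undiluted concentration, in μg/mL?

350 μg/mL

Overall dilution factor = 12 × 3.996 × 5 × 12 × 5 = 1.44 × 10⁴.
Original = 24.3 μg/L × 1.44 × 10⁴ = 3.50 × 10⁵ μg/L = 350 μg/mL.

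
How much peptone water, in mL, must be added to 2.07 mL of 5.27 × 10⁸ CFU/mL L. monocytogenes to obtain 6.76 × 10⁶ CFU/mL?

159 mL

V₂ = C₁V₁/C₂ = 5.27 × 10⁸ × 2.07 / 6.76 × 10⁶ = 161 mL.
Diluent to add = V₂ − V₁ = 161 − 2.07 = 159 mL.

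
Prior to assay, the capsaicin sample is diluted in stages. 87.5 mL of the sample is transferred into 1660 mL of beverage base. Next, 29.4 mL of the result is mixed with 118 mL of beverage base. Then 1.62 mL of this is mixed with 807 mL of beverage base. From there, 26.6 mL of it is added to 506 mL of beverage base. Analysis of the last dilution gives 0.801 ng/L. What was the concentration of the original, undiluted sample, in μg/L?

Overall dilution factor = 19.97 × 5.014 × 499.1 × 20.02 = 1.00 × 10⁶.
Original = 0.801 ng/L × 1.00 × 10⁶ = 8.02 × 10⁵ ng/L = 802 μg/L.

802 μg/L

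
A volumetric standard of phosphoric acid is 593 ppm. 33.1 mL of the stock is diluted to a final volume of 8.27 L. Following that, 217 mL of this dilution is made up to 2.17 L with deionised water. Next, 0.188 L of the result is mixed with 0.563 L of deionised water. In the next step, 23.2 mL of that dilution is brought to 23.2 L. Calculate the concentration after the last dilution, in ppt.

59.4 ppt

Overall dilution factor = 249.8 × 10 × 3.995 × 1000 = 9.98 × 10⁶.
593 ppm / 9.98 × 10⁶ = 5.94 × 10⁻⁵ ppm = 59.4 ppt.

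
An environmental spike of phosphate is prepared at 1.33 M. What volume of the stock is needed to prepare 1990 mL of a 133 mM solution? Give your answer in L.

0.199 L

133 mM = 0.133 M.
V₁ = C₂V₂/C₁ = 0.133 × 1990 / 1.33 = 199 mL = 0.199 L.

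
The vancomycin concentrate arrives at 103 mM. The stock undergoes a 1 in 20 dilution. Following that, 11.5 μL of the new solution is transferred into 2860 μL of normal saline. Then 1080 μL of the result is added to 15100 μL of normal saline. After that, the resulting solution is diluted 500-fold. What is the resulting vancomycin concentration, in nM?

2.75 nM

Overall dilution factor = 20 × 249.7 × 14.98 × 500 = 3.74 × 10⁷.
103 mM / 3.74 × 10⁷ = 2.75 × 10⁻⁶ mM = 2.75 nM.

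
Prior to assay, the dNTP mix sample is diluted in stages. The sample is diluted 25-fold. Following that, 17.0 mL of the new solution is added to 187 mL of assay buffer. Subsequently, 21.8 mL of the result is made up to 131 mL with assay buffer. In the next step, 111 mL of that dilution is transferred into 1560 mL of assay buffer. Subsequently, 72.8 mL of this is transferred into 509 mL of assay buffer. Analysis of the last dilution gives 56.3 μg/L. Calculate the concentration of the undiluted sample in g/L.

12.2 g/L

Overall dilution factor = 25 × 12 × 6.009 × 15.05 × 7.992 = 2.17 × 10⁵.
Original = 56.3 μg/L × 2.17 × 10⁵ = 1.22 × 10⁷ μg/L = 12.2 g/L.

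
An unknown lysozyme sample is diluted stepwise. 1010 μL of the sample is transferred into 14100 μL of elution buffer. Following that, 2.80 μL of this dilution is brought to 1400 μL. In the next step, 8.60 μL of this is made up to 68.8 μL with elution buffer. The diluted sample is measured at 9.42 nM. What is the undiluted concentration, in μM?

Overall dilution factor = 14.96 × 500 × 8 = 5.98 × 10⁴.
Original = 9.42 nM × 5.98 × 10⁴ = 5.64 × 10⁵ nM = 564 μM.

564 μM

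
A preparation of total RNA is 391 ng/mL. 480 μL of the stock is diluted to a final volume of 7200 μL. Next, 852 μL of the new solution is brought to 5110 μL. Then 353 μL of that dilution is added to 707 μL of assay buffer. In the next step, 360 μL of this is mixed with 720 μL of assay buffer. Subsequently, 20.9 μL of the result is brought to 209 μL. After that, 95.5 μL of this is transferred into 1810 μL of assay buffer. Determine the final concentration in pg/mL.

2.42 pg/mL

Overall dilution factor = 15 × 5.998 × 3.003 × 3 × 10 × 19.95 = 1.62 × 10⁵.
391 ng/mL / 1.62 × 10⁵ = 2.42 × 10⁻³ ng/mL = 2.42 pg/mL.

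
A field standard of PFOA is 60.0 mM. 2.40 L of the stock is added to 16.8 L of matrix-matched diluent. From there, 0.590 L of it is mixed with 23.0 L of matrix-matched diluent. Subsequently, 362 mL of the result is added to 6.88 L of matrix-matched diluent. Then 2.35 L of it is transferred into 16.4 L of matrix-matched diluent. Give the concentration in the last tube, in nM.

1180 nM

Overall dilution factor = 8 × 39.98 × 20.01 × 7.979 = 5.11 × 10⁴.
60.0 mM / 5.11 × 10⁴ = 1.18 × 10⁻³ mM = 1180 nM.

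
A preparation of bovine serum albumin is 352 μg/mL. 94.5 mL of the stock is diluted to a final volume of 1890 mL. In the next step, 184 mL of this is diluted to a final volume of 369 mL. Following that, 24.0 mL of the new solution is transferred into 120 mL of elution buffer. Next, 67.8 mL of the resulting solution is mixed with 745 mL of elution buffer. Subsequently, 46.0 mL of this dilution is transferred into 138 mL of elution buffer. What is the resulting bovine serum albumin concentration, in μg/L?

30.5 μg/L

Overall dilution factor = 20 × 2.005 × 6 × 11.99 × 4 = 1.15 × 10⁴.
352 μg/mL / 1.15 × 10⁴ = 0.0305 μg/mL = 30.5 μg/L.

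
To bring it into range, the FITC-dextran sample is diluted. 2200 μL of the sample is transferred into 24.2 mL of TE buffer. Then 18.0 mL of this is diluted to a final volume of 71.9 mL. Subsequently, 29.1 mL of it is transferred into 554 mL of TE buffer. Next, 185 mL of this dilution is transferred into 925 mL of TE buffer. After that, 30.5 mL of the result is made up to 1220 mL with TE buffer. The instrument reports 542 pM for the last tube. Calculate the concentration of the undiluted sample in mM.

Overall dilution factor = 12 × 3.994 × 20.04 × 6 × 40 = 2.31 × 10⁵.
Original = 542 pM × 2.31 × 10⁵ = 1.25 × 10⁸ pM = 0.125 mM.

0.125 mM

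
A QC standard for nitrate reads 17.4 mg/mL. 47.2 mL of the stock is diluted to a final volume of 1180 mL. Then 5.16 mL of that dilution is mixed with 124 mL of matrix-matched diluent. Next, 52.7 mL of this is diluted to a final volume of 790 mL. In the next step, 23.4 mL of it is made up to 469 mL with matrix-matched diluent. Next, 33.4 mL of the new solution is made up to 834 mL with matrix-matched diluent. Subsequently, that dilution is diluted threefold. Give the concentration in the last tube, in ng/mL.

1.24 ng/mL

Overall dilution factor = 25 × 25.03 × 14.99 × 20.04 × 24.97 × 3 = 1.41 × 10⁷.
17.4 mg/mL / 1.41 × 10⁷ = 1.24 × 10⁻⁶ mg/mL = 1.24 ng/mL.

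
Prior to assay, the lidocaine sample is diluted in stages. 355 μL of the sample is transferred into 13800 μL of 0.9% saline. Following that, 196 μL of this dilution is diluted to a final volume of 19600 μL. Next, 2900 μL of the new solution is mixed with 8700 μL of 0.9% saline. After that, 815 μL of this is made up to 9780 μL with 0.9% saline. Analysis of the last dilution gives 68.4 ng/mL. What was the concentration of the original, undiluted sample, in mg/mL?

13.1 mg/mL

Overall dilution factor = 39.87 × 100 × 4 × 12 = 1.91 × 10⁵.
Original = 68.4 ng/mL × 1.91 × 10⁵ = 1.31 × 10⁷ ng/mL = 13.1 mg/mL.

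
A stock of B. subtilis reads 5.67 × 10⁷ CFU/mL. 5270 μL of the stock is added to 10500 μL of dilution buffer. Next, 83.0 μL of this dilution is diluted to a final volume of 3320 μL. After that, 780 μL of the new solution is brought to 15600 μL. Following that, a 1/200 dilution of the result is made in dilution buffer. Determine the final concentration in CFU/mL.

118 CFU/mL

Overall dilution factor = 2.992 × 40 × 20 × 200 = 4.79 × 10⁵.
5.67 × 10⁷ CFU/mL / 4.79 × 10⁵ = 118 CFU/mL.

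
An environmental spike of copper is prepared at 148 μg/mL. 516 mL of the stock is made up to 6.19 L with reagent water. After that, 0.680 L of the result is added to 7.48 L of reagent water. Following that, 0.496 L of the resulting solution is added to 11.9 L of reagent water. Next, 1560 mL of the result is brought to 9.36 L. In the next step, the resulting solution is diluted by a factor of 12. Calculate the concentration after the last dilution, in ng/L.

571 ng/L

Overall dilution factor = 12.00 × 12 × 24.99 × 6 × 12 = 2.59 × 10⁵.
148 μg/mL / 2.59 × 10⁵ = 5.71 × 10⁻⁴ μg/mL = 571 ng/L.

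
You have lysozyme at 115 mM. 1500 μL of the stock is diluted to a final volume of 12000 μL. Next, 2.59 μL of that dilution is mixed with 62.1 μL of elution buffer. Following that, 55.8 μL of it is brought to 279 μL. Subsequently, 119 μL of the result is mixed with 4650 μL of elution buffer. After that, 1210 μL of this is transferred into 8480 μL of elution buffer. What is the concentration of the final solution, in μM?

0.359 μM

Overall dilution factor = 8 × 24.98 × 5 × 40.08 × 8.008 = 3.21 × 10⁵.
115 mM / 3.21 × 10⁵ = 3.59 × 10⁻⁴ mM = 0.359 μM.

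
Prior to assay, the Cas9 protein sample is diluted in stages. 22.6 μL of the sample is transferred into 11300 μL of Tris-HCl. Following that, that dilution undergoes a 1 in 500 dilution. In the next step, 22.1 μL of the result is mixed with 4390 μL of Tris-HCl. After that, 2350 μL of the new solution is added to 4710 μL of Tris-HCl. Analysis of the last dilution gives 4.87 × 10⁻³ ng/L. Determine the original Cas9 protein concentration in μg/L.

732 μg/L

Overall dilution factor = 501 × 500 × 199.6 × 3.004 = 1.50 × 10⁸.
Original = 4.87 × 10⁻³ ng/L × 1.50 × 10⁸ = 7.32 × 10⁵ ng/L = 732 μg/L.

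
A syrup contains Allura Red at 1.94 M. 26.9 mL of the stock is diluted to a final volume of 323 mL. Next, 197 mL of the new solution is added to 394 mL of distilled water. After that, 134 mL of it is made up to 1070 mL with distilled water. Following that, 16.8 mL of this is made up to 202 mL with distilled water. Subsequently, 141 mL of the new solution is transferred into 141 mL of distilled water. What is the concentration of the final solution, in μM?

Overall dilution factor = 12.01 × 3 × 7.985 × 12.02 × 2 = 6917.
1.94 M / 6917 = 2.80 × 10⁻⁴ M = 280 μM.

280 μM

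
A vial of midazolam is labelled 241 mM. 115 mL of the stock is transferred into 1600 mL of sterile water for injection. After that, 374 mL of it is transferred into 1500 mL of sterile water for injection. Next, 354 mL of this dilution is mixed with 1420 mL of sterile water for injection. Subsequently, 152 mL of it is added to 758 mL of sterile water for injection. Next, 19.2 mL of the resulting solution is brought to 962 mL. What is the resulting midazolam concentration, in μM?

Overall dilution factor = 14.91 × 5.011 × 5.011 × 5.987 × 50.10 = 1.12 × 10⁵.
241 mM / 1.12 × 10⁵ = 2.15 × 10⁻³ mM = 2.15 μM.

2.15 μM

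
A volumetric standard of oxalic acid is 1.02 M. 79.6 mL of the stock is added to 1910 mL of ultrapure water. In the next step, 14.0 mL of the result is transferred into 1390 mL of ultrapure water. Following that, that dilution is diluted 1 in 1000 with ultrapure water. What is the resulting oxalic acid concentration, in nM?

Overall dilution factor = 24.99 × 100.3 × 1000 = 2.51 × 10⁶.
1.02 M / 2.51 × 10⁶ = 4.07 × 10⁻⁷ M = 407 nM.

407 nM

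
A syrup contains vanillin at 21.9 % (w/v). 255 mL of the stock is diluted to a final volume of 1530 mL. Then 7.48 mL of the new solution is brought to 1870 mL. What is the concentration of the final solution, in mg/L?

Overall dilution factor = 6 × 250 = 1500.
21.9 % (w/v) / 1500 = 0.0146 % (w/v) = 146 mg/L.

146 mg/L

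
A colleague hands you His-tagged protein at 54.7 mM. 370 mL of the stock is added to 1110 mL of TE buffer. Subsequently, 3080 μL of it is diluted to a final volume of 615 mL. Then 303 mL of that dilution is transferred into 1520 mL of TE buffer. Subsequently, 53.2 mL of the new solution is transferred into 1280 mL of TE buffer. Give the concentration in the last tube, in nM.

454 nM

Overall dilution factor = 4 × 199.7 × 6.017 × 25.06 = 1.20 × 10⁵.
54.7 mM / 1.20 × 10⁵ = 4.54 × 10⁻⁴ mM = 454 nM.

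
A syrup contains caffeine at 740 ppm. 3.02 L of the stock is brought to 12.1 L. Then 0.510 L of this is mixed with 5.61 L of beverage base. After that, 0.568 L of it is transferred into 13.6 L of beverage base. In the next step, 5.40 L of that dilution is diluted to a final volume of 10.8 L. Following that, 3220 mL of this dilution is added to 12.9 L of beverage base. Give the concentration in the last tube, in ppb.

61.6 ppb

Overall dilution factor = 4.007 × 12 × 24.94 × 2 × 5.006 = 1.20 × 10⁴.
740 ppm / 1.20 × 10⁴ = 0.0616 ppm = 61.6 ppb.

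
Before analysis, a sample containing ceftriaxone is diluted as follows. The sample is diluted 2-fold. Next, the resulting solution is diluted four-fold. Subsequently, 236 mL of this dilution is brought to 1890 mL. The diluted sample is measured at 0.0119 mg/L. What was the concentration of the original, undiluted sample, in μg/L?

762 μg/L

Overall dilution factor = 2 × 4 × 8.008 = 64.1.
Original = 0.0119 mg/L × 64.1 = 0.762 mg/L = 762 μg/L.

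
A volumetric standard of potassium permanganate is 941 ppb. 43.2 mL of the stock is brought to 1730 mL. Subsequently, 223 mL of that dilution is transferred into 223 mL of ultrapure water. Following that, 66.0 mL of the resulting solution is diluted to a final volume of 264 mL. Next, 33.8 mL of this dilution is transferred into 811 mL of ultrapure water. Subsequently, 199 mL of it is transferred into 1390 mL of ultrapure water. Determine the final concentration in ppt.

14.7 ppt

Overall dilution factor = 40.05 × 2 × 4 × 24.99 × 7.985 = 6.39 × 10⁴.
941 ppb / 6.39 × 10⁴ = 0.0147 ppb = 14.7 ppt.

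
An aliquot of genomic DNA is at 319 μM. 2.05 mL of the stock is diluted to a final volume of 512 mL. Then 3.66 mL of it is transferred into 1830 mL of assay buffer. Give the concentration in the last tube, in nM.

2.55 nM

Overall dilution factor = 249.8 × 501 = 1.25 × 10⁵.
319 μM / 1.25 × 10⁵ = 2.55 × 10⁻³ μM = 2.55 nM.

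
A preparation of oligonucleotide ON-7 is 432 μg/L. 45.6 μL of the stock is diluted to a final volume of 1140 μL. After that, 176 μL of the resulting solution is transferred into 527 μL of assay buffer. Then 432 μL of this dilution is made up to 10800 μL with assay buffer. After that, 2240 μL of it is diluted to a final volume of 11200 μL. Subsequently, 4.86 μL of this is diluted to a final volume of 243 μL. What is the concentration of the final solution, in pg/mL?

Overall dilution factor = 25 × 3.994 × 25 × 5 × 50 = 6.24 × 10⁵.
432 μg/L / 6.24 × 10⁵ = 6.92 × 10⁻⁴ μg/L = 0.692 pg/mL.

0.692 pg/mL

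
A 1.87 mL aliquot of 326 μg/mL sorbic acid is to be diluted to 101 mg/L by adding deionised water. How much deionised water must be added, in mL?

4.17 mL

101 mg/L = 101 μg/mL.
V₂ = C₁V₁/C₂ = 326 × 1.87 / 101 = 6.04 mL.
Diluent to add = V₂ − V₁ = 6.04 − 1.87 = 4.17 mL.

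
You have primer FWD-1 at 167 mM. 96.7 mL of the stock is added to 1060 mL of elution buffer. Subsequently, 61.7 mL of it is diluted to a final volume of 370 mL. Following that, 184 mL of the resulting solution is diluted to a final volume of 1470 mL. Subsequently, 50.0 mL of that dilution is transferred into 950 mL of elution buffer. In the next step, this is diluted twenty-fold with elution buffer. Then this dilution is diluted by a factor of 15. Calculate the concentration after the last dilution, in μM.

0.0486 μM

Overall dilution factor = 11.96 × 5.997 × 7.989 × 20 × 20 × 15 = 3.44 × 10⁶.
167 mM / 3.44 × 10⁶ = 4.86 × 10⁻⁵ mM = 0.0486 μM.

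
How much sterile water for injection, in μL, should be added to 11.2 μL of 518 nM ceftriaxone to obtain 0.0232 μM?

0.0232 μM = 23.2 nM.
V₂ = C₁V₁/C₂ = 518 × 11.2 / 23.2 = 250 μL.
Diluent to add = V₂ − V₁ = 250 − 11.2 = 239 μL.

239 μL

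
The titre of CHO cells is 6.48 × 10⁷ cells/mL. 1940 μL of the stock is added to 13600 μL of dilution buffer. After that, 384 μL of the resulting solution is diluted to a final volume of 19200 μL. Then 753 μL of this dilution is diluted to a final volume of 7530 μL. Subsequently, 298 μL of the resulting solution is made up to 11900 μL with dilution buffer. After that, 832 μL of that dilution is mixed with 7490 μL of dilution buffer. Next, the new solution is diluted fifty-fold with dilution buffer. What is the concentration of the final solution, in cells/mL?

0.810 cells/mL

Overall dilution factor = 8.010 × 50 × 10 × 39.93 × 10.00 × 50 = 8.00 × 10⁷.
6.48 × 10⁷ cells/mL / 8.00 × 10⁷ = 0.810 cells/mL.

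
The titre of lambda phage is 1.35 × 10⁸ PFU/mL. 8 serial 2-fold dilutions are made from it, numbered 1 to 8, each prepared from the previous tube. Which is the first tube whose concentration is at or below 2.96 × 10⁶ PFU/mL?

Tube n has concentration 1.35 × 10⁸ PFU/mL / 2ⁿ.
Need 2ⁿ ≥ 1.35 × 10⁸ PFU/mL / 2.96 × 10⁶ PFU/mL = 45.6, so n ≥ 5.51.
First such tube: n = 6.

tube 6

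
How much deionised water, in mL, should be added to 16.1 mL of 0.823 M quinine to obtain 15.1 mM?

861 mL

15.1 mM = 0.0151 M.
V₂ = C₁V₁/C₂ = 0.823 × 16.1 / 0.0151 = 878 mL.
Diluent to add = V₂ − V₁ = 878 − 16.1 = 861 mL.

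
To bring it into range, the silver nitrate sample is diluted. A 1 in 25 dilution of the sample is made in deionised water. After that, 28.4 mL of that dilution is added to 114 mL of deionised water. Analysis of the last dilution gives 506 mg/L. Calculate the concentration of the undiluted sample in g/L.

Overall dilution factor = 25 × 5.014 = 125.
Original = 506 mg/L × 125 = 6.34 × 10⁴ mg/L = 63.4 g/L.

63.4 g/L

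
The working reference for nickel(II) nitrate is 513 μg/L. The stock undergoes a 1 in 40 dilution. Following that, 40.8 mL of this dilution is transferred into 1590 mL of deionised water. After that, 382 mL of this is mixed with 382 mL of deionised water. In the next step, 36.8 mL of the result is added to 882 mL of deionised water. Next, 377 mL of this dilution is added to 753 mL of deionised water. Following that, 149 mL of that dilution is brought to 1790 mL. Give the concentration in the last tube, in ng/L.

0.178 ng/L

Overall dilution factor = 40 × 39.97 × 2 × 24.97 × 2.997 × 12.01 = 2.87 × 10⁶.
513 μg/L / 2.87 × 10⁶ = 1.78 × 10⁻⁴ μg/L = 0.178 ng/L.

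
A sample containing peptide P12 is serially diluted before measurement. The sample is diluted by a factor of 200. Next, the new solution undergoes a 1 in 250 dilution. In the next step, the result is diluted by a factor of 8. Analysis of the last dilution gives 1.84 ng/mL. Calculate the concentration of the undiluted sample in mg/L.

Overall dilution factor = 200 × 250 × 8 = 4.00 × 10⁵.
Original = 1.84 ng/mL × 4.00 × 10⁵ = 7.36 × 10⁵ ng/mL = 736 mg/L.

736 mg/L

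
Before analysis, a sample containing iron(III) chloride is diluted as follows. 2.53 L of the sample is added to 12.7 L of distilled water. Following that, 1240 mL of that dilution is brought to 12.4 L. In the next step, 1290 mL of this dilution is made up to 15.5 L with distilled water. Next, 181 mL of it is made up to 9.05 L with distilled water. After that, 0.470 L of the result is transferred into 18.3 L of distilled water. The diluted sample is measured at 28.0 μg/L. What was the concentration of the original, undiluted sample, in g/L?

Overall dilution factor = 6.020 × 10 × 12.02 × 50 × 39.94 = 1.44 × 10⁶.
Original = 28.0 μg/L × 1.44 × 10⁶ = 4.04 × 10⁷ μg/L = 40.4 g/L.

40.4 g/L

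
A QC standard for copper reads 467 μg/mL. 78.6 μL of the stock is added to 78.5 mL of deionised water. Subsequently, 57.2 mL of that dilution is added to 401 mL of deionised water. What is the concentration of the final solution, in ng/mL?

58.3 ng/mL

Overall dilution factor = 999.7 × 8.010 = 8008.
467 μg/mL / 8008 = 0.0583 μg/mL = 58.3 ng/mL.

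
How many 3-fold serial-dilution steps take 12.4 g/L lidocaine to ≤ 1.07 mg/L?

9

Need 3ⁿ ≥ 1.16 × 10⁴, so n ≥ log(1.16 × 10⁴)/log(3) = 8.52.
Minimum whole steps: n = 9.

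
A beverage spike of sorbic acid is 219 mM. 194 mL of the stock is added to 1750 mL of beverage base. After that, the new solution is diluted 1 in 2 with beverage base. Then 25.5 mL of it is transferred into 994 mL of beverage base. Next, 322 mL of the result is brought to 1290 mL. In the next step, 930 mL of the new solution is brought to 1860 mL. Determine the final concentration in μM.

34.1 μM

Overall dilution factor = 10.02 × 2 × 39.98 × 4.006 × 2 = 6420.
219 mM / 6420 = 0.0341 mM = 34.1 μM.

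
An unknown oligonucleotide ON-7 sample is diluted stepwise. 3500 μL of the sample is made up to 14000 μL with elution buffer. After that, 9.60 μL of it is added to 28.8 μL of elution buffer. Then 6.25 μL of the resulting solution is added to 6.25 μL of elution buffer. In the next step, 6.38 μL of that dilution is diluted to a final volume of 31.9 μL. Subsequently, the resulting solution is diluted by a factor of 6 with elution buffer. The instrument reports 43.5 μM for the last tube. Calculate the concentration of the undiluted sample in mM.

41.8 mM

Overall dilution factor = 4 × 4 × 2 × 5 × 6 = 960.
Original = 43.5 μM × 960 = 4.18 × 10⁴ μM = 41.8 mM.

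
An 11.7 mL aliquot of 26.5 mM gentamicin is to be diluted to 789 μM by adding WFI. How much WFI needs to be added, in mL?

789 μM = 0.789 mM.
V₂ = C₁V₁/C₂ = 26.5 × 11.7 / 0.789 = 393 mL.
Diluent to add = V₂ − V₁ = 393 − 11.7 = 381 mL.

381 mL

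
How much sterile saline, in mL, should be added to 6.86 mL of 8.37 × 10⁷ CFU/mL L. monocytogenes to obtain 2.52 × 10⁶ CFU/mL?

221 mL

V₂ = C₁V₁/C₂ = 8.37 × 10⁷ × 6.86 / 2.52 × 10⁶ = 228 mL.
Diluent to add = V₂ − V₁ = 228 − 6.86 = 221 mL.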